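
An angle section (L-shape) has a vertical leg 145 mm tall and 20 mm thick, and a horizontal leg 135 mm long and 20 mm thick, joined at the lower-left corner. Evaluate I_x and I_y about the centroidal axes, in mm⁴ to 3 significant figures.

I_x ≈ 1.02 × 10⁷ mm⁴, I_y ≈ 8.48 × 10⁶ mm⁴

Split into non-overlapping primitives; take the origin at the lower-left of the bounding box.
Vertical leg: 20 × 145, A = 2 900 mm², y = 72.5 mm, Ī = 5 081 042 mm⁴.
Horizontal leg (remainder): 115 × 20, A = 2 300 mm², y = 10 mm, Ī = 76 667 mm⁴.
Centroid: ȳ = ΣA·y / ΣA = 44.856 mm.
Transfer each piece to the centroidal x-axis using Ī + A·d² with d = y − 44.856:
  vertical leg: d = 27.644 mm → contributes +7 297 232 mm⁴
  horizontal leg (remainder): d = -34.856 mm → contributes +2 870 993 mm⁴
Total I = 10 168 225 mm⁴.
For the y-axis: x̄ = 39.856 mm.
Repeating about the centroidal y-axis gives I_y = 8 475 725 mm⁴.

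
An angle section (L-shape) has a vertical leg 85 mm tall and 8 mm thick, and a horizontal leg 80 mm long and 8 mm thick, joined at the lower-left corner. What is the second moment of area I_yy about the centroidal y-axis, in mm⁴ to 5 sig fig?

Split into non-overlapping primitives; take the origin at the lower-left of the bounding box.
Vertical leg: 8 × 85, A = 680 mm², x = 4 mm, Ī = 3626.667 mm⁴.
Horizontal leg (remainder): 72 × 8, A = 576 mm², x = 44 mm, Ī = 248 832 mm⁴.
Centroid: x̄ = ΣA·x / ΣA = 22.34395 mm.
Transfer each piece to the centroidal y-axis using Ī + A·d² with d = x − 22.34395:
  vertical leg: d = -18.34395 mm → contributes +232 447 mm⁴
  horizontal leg (remainder): d = 21.65605 mm → contributes +518967.1 mm⁴
Total I = 751414.1 mm⁴.

I_yy ≈ 7.5141 × 10⁵ mm⁴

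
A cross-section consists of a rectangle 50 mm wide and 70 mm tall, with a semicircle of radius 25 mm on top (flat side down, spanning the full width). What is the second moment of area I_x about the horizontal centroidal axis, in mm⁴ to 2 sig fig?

Treat the section as a set of non-overlapping primitives; coordinates are from the bounding-box lower-left.
Rectangular body: 50 × 70, A = 3 500 mm², y = 35 mm, Ī = 1 429 167 mm⁴.
Semicircular cap: semicircle r = 25, A = 981.7 mm², y = 80.61 mm, Ī = 42 874 mm⁴.
Centroid: ȳ = ΣA·y / ΣA = 44.99 mm.
Transfer each piece to the horizontal centroidal axis using Ī + A·d² with d = y − 44.99:
  rectangular body: d = -9.991 mm → contributes +1 778 548 mm⁴
  semicircular cap: d = 35.62 mm → contributes +1 288 442 mm⁴
Total I = 3 066 990 mm⁴.

I_x ≈ 3.1 × 10⁶ mm⁴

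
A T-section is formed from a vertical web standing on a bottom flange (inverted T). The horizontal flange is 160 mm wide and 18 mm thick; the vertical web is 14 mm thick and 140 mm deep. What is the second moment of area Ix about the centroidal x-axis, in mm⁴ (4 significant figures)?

Ix ≈ 1.056 × 10⁷ mm⁴

Treat the section as a set of non-overlapping primitives; coordinates are from the bounding-box lower-left.
Flange: 160 × 18, A = 2 880 mm², y = 9 mm, Ī = 77 760 mm⁴.
Web: 14 × 140, A = 1 960 mm², y = 88 mm, Ī = 3 201 333 mm⁴.
Centroid: ȳ = ΣA·y / ΣA = 40.9917 mm.
Transfer each piece to the centroidal x-axis using Ī + A·d² with d = y − 40.9917:
  flange: d = -31.9917 mm → contributes +3 025 357 mm⁴
  web: d = 47.0083 mm → contributes +7 532 496 mm⁴
Total I = 10 557 853 mm⁴.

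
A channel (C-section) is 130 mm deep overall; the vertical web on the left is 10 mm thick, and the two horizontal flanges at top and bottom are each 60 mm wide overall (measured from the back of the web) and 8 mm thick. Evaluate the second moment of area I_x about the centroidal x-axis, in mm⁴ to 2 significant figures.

I_x ≈ 4.8 × 10⁶ mm⁴

Break the section into simple shapes (no overlaps), measuring from the bottom-left corner of the bounding box.
Web: 10 × 130, A = 1 300 mm², y = 65 mm, Ī = 1 830 833 mm⁴.
Top flange (beyond web): 50 × 8, A = 400 mm², y = 126 mm, Ī = 2 133 mm⁴.
Bottom flange (beyond web): 50 × 8, A = 400 mm², y = 4 mm, Ī = 2 133 mm⁴.
By symmetry the centroid is at mid-height, ȳ = 65 mm.
Transfer each piece to the centroidal x-axis using Ī + A·d² with d = y − 65:
  web: d = 0 mm → contributes +1 830 833 mm⁴
  top flange (beyond web): d = 61 mm → contributes +1 490 533 mm⁴
  bottom flange (beyond web): d = -61 mm → contributes +1 490 533 mm⁴
Total I = 4 811 900 mm⁴.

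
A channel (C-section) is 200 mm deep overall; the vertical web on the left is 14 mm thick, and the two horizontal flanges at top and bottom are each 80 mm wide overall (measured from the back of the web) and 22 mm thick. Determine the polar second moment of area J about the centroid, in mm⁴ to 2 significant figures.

J ≈ 3.6 × 10⁷ mm⁴

Decompose the section into non-overlapping parts with the origin at the bottom-left of its bounding rectangle.
Web: 14 × 200, A = 2 800 mm², y = 100 mm, Ī = 9 333 333 mm⁴.
Top flange (beyond web): 66 × 22, A = 1 452 mm², y = 189 mm, Ī = 58 564 mm⁴.
Bottom flange (beyond web): 66 × 22, A = 1 452 mm², y = 11 mm, Ī = 58 564 mm⁴.
By symmetry the centroid is at mid-height, ȳ = 100 mm.
Transfer each piece to the centroidal x-axis using Ī + A·d² with d = y − 100:
  web: d = 0 mm → contributes +9 333 333 mm⁴
  top flange (beyond web): d = 89 mm → contributes +11 559 856 mm⁴
  bottom flange (beyond web): d = -89 mm → contributes +11 559 856 mm⁴
Total I = 32 453 045 mm⁴.
For the y-axis: x̄ = 27.36 mm.
Repeating about the centroidal y-axis gives I_y = 3 380 727 mm⁴.
Polar second moment: J = I_x + I_y = 35 833 772 mm⁴.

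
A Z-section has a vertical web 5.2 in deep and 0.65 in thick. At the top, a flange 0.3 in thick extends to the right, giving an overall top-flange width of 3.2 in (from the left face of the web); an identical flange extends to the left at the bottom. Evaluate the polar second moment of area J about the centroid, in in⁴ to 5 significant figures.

J ≈ 21.676 in⁴

Split into non-overlapping primitives; take the origin at the lower-left of the bounding box.
Web: 0.65 × 5.2, A = 3.38 in², y = 2.6 in, Ī = 7.616267 in⁴.
Top flange (beyond web): 2.55 × 0.3, A = 0.765 in², y = 5.05 in, Ī = 0.0057375 in⁴.
Bottom flange (beyond web): 2.55 × 0.3, A = 0.765 in², y = 0.15 in, Ī = 0.0057375 in⁴.
Centroid: ȳ = ΣA·y / ΣA = 2.6 in.
Transfer each piece to the centroidal x-axis using Ī + A·d² with d = y − 2.6:
  web: d = 0 in → contributes +7.616267 in⁴
  top flange (beyond web): d = 2.45 in → contributes +4.59765 in⁴
  bottom flange (beyond web): d = -2.45 in → contributes +4.59765 in⁴
Total I = 16.81157 in⁴.
For the y-axis: x̄ = 2.875 in.
Repeating about the centroidal y-axis gives I_y = 4.864873 in⁴.
Polar second moment: J = I_x + I_y = 21.67644 in⁴.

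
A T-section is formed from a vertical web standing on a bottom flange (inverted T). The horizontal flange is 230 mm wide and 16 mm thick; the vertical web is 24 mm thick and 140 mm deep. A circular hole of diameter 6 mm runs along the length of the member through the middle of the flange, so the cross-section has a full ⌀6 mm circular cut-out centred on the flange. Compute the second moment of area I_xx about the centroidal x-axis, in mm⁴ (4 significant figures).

I_xx ≈ 1.621 × 10⁷ mm⁴

Split into non-overlapping primitives; take the origin at the lower-left of the bounding box.
Flange: 230 × 16, A = 3 680 mm², y = 8 mm, Ī = 78506.7 mm⁴.
Web: 24 × 140, A = 3 360 mm², y = 86 mm, Ī = 5 488 000 mm⁴.
Hole (subtracted): ⌀6, A = 28.2743 mm², y = 8 mm, Ī = 63.6173 mm⁴.
Centroid: ȳ = ΣA·y / ΣA = 45.3774 mm.
Transfer each piece to the centroidal x-axis using Ī + A·d² with d = y − 45.3774:
  flange: d = -37.3774 mm → contributes +5 219 721 mm⁴
  web: d = 40.6226 mm → contributes +11 032 660 mm⁴
  hole: d = -37.3774 mm → contributes −39564.8 mm⁴
Total I = 16 212 817 mm⁴.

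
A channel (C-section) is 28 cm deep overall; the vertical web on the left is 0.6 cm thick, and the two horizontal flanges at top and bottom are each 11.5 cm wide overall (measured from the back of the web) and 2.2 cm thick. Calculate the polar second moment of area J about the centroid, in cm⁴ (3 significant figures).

J ≈ 9980 cm⁴

Treat the section as a set of non-overlapping primitives; coordinates are from the bounding-box lower-left.
Web: 0.6 × 28, A = 16.8 cm², y = 14 cm, Ī = 1097.6 cm⁴.
Top flange (beyond web): 10.9 × 2.2, A = 23.98 cm², y = 26.9 cm, Ī = 9.6719 cm⁴.
Bottom flange (beyond web): 10.9 × 2.2, A = 23.98 cm², y = 1.1 cm, Ī = 9.6719 cm⁴.
By symmetry the centroid is at mid-height, ȳ = 14 cm.
Transfer each piece to the centroidal x-axis using Ī + A·d² with d = y − 14:
  web: d = 0 cm → contributes +1097.6 cm⁴
  top flange (beyond web): d = 12.9 cm → contributes +4000.2 cm⁴
  bottom flange (beyond web): d = -12.9 cm → contributes +4000.2 cm⁴
Total I = 9 098 cm⁴.
For the y-axis: x̄ = 4.5583 cm.
Repeating about the centroidal y-axis gives I_y = 886.7 cm⁴.
Polar second moment: J = I_x + I_y = 9984.7 cm⁴.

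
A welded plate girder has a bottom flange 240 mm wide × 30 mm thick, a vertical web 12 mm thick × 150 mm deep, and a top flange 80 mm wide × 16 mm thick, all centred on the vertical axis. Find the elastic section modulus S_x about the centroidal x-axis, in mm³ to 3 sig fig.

Break the section into simple shapes (no overlaps), measuring from the bottom-left corner of the bounding box.
Bottom plate: 240 × 30, A = 7 200 mm², y = 15 mm, Ī = 540 000 mm⁴.
Web plate: 12 × 150, A = 1 800 mm², y = 105 mm, Ī = 3 375 000 mm⁴.
Top plate: 80 × 16, A = 1 280 mm², y = 188 mm, Ī = 27 307 mm⁴.
Centroid: ȳ = ΣA·y / ΣA = 52.3 mm.
Transfer each piece to the centroidal x-axis using Ī + A·d² with d = y − 52.3:
  bottom plate: d = -37.3 mm → contributes +10 557 079 mm⁴
  web plate: d = 52.7 mm → contributes +8 374 196 mm⁴
  top plate: d = 135.7 mm → contributes +23 597 989 mm⁴
Total I = 42 529 264 mm⁴.
Extreme fibre distance c = 143.7 mm; S = I/c = 295 958 mm³.

S_x ≈ 2.96 × 10⁵ mm³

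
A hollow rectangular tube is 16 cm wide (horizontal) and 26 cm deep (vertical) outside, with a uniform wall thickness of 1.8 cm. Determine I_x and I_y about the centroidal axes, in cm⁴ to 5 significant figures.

Break the section into simple shapes (no overlaps), measuring from the bottom-left corner of the bounding box.
Outer rectangle: 16 × 26, A = 416 cm², y = 13 cm, Ī = 23434.67 cm⁴.
Inner void (subtracted): 12.4 × 22.4, A = 277.76 cm², y = 13 cm, Ī = 11614.07 cm⁴.
By symmetry the centroid is at mid-height, ȳ = 13 cm.
All pieces are centred on the centroidal x-axis, so I = ΣĪ (holes subtracted) = 11820.6 cm⁴.
Repeating about the centroidal y-axis gives I_y = 5315.635 cm⁴.

I_x ≈ 1.1821 × 10⁴ cm⁴, I_y ≈ 5315.6 cm⁴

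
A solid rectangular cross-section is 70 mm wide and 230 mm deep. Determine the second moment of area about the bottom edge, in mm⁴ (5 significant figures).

The section: 70 × 230, A = 16 100 mm², y = 115 mm, Ī = 70 974 167 mm⁴.
Transfer it to the bottom edge using Ī + A·d² with d = y − 0:
  the section: d = 115 mm → contributes +283 896 667 mm⁴
Total I = 283 896 667 mm⁴.

I_base ≈ 2.8390 × 10⁸ mm⁴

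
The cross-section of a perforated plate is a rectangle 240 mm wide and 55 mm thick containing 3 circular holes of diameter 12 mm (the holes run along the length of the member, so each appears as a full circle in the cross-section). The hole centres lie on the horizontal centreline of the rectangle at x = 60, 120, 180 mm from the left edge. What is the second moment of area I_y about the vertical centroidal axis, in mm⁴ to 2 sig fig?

Decompose the section into non-overlapping parts with the origin at the bottom-left of its bounding rectangle.
Plate: 240 × 55, A = 13 200 mm², x = 120 mm, Ī = 63 360 000 mm⁴.
Hole 1 (subtracted): ⌀12, A = 113.1 mm², x = 60 mm, Ī = 1 018 mm⁴.
Hole 2 (subtracted): ⌀12, A = 113.1 mm², x = 120 mm, Ī = 1 018 mm⁴.
Hole 3 (subtracted): ⌀12, A = 113.1 mm², x = 180 mm, Ī = 1 018 mm⁴.
By symmetry the centroid is at mid-width, x̄ = 120 mm.
Transfer each piece to the vertical centroidal axis using Ī + A·d² with d = x − 120:
  plate: d = 0 mm → contributes +63 360 000 mm⁴
  hole 1: d = -60 mm → contributes −408 168 mm⁴
  hole 2: d = 0 mm → contributes −1 018 mm⁴
  hole 3: d = 60 mm → contributes −408 168 mm⁴
Total I = 62 542 646 mm⁴.

I_y ≈ 6.3 × 10⁷ mm⁴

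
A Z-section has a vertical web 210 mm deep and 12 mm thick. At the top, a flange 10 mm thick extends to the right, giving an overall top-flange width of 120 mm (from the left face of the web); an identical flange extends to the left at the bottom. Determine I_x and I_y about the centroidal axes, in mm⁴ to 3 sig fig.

Break the section into simple shapes (no overlaps), measuring from the bottom-left corner of the bounding box.
Web: 12 × 210, A = 2 520 mm², y = 105 mm, Ī = 9 261 000 mm⁴.
Top flange (beyond web): 108 × 10, A = 1 080 mm², y = 205 mm, Ī = 9 000 mm⁴.
Bottom flange (beyond web): 108 × 10, A = 1 080 mm², y = 5 mm, Ī = 9 000 mm⁴.
Centroid: ȳ = ΣA·y / ΣA = 105 mm.
Transfer each piece to the centroidal x-axis using Ī + A·d² with d = y − 105:
  web: d = 0 mm → contributes +9 261 000 mm⁴
  top flange (beyond web): d = 100 mm → contributes +10 809 000 mm⁴
  bottom flange (beyond web): d = -100 mm → contributes +10 809 000 mm⁴
Total I = 30 879 000 mm⁴.
For the y-axis: x̄ = 114 mm.
Repeating about the centroidal y-axis gives I_y = 9 905 760 mm⁴.

I_x ≈ 3.09 × 10⁷ mm⁴, I_y ≈ 9.91 × 10⁶ mm⁴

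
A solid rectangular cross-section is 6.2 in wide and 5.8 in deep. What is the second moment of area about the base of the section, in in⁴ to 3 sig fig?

The section: 6.2 × 5.8, A = 35.96 in², y = 2.9 in, Ī = 100.81 in⁴.
Transfer it to the bottom edge using Ī + A·d² with d = y − 0:
  the section: d = 2.9 in → contributes +403.23 in⁴
Total I = 403.23 in⁴.

I_base ≈ 403 in⁴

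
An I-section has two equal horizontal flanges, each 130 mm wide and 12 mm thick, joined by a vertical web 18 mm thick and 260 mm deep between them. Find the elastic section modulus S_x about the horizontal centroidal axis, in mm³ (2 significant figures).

Break the section into simple shapes (no overlaps), measuring from the bottom-left corner of the bounding box.
Bottom flange: 130 × 12, A = 1 560 mm², y = 6 mm, Ī = 18 720 mm⁴.
Web: 18 × 260, A = 4 680 mm², y = 142 mm, Ī = 26 364 000 mm⁴.
Top flange: 130 × 12, A = 1 560 mm², y = 278 mm, Ī = 18 720 mm⁴.
By symmetry the centroid is at mid-height, ȳ = 142 mm.
Transfer each piece to the horizontal centroidal axis using Ī + A·d² with d = y − 142:
  bottom flange: d = -136 mm → contributes +28 872 480 mm⁴
  web: d = 0 mm → contributes +26 364 000 mm⁴
  top flange: d = 136 mm → contributes +28 872 480 mm⁴
Total I = 84 108 960 mm⁴.
Extreme fibre distance c = 142 mm; S = I/c = 592 317 mm³.

S_x ≈ 5.9 × 10⁵ mm³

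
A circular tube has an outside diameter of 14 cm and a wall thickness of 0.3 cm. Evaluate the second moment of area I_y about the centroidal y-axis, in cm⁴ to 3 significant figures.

Break the section into simple shapes (no overlaps), measuring from the bottom-left corner of the bounding box.
Outer circle: ⌀14, A = 153.94 cm², x = 7 cm, Ī = 1885.7 cm⁴.
Bore (subtracted): ⌀13.4, A = 141.03 cm², x = 7 cm, Ī = 1582.7 cm⁴.
By symmetry the centroid is at mid-width, x̄ = 7 cm.
All pieces are centred on the centroidal y-axis, so I = ΣĪ (holes subtracted) = 303.08 cm⁴.

I_y ≈ 303 cm⁴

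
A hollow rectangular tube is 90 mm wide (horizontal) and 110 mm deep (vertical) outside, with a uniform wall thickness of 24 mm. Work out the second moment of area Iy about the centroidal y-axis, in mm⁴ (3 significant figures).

Iy ≈ 6.30 × 10⁶ mm⁴

Decompose the section into non-overlapping parts with the origin at the bottom-left of its bounding rectangle.
Outer rectangle: 90 × 110, A = 9 900 mm², x = 45 mm, Ī = 6 682 500 mm⁴.
Inner void (subtracted): 42 × 62, A = 2 604 mm², x = 45 mm, Ī = 382 788 mm⁴.
By symmetry the centroid is at mid-width, x̄ = 45 mm.
All pieces are centred on the centroidal y-axis, so I = ΣĪ (holes subtracted) = 6 299 712 mm⁴.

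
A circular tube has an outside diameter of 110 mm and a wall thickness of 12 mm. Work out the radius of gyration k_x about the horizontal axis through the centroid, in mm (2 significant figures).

Split into non-overlapping primitives; take the origin at the lower-left of the bounding box.
Outer circle: ⌀110, A = 9 503 mm², y = 55 mm, Ī = 7 186 884 mm⁴.
Bore (subtracted): ⌀86, A = 5 809 mm², y = 55 mm, Ī = 2 685 120 mm⁴.
By symmetry the centroid is at mid-height, ȳ = 55 mm.
All pieces are centred on the horizontal axis through the centroid, so I = ΣĪ (holes subtracted) = 4 501 764 mm⁴.
Radius of gyration: k = √(I/A) = √(4 501 764 / 3 695) = 34.91 mm.

k_x ≈ 35 mm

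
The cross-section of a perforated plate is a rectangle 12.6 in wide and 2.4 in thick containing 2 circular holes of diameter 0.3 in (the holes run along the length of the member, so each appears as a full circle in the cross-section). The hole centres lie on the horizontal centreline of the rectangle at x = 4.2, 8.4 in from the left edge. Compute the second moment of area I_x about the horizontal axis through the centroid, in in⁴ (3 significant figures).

I_x ≈ 14.5 in⁴

Split into non-overlapping primitives; take the origin at the lower-left of the bounding box.
Plate: 12.6 × 2.4, A = 30.24 in², y = 1.2 in, Ī = 14.515 in⁴.
Hole 1 (subtracted): ⌀0.3, A = 0.070686 in², y = 1.2 in, Ī = 0.00039761 in⁴.
Hole 2 (subtracted): ⌀0.3, A = 0.070686 in², y = 1.2 in, Ī = 0.00039761 in⁴.
By symmetry the centroid is at mid-height, ȳ = 1.2 in.
All pieces are centred on the horizontal axis through the centroid, so I = ΣĪ (holes subtracted) = 14.514 in⁴.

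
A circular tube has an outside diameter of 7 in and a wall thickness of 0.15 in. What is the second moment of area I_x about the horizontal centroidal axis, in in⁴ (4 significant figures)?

I_x ≈ 18.94 in⁴

Split into non-overlapping primitives; take the origin at the lower-left of the bounding box.
Outer circle: ⌀7, A = 38.4845 in², y = 3.5 in, Ī = 117.859 in⁴.
Bore (subtracted): ⌀6.7, A = 35.2565 in², y = 3.5 in, Ī = 98.9166 in⁴.
By symmetry the centroid is at mid-height, ȳ = 3.5 in.
All pieces are centred on the horizontal centroidal axis, so I = ΣĪ (holes subtracted) = 18.9422 in⁴.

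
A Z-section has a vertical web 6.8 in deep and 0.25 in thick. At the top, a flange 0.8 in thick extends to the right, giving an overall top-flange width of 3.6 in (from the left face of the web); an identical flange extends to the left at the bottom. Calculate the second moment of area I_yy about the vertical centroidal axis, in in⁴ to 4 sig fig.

I_yy ≈ 22.39 in⁴

Decompose the section into non-overlapping parts with the origin at the bottom-left of its bounding rectangle.
Web: 0.25 × 6.8, A = 1.7 in², x = 3.475 in, Ī = 0.00885417 in⁴.
Top flange (beyond web): 3.35 × 0.8, A = 2.68 in², x = 5.275 in, Ī = 2.50636 in⁴.
Bottom flange (beyond web): 3.35 × 0.8, A = 2.68 in², x = 1.675 in, Ī = 2.50636 in⁴.
Centroid: x̄ = ΣA·x / ΣA = 3.475 in.
Transfer each piece to the vertical centroidal axis using Ī + A·d² with d = x − 3.475:
  web: d = 0 in → contributes +0.00885417 in⁴
  top flange (beyond web): d = 1.8 in → contributes +11.1896 in⁴
  bottom flange (beyond web): d = -1.8 in → contributes +11.1896 in⁴
Total I = 22.388 in⁴.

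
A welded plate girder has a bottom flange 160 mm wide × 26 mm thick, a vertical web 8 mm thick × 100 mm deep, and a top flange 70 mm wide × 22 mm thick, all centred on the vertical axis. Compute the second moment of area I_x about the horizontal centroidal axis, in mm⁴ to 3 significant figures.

I_x ≈ 1.89 × 10⁷ mm⁴

Split into non-overlapping primitives; take the origin at the lower-left of the bounding box.
Bottom plate: 160 × 26, A = 4 160 mm², y = 13 mm, Ī = 234 347 mm⁴.
Web plate: 8 × 100, A = 800 mm², y = 76 mm, Ī = 666 667 mm⁴.
Top plate: 70 × 22, A = 1 540 mm², y = 137 mm, Ī = 62 113 mm⁴.
Centroid: ȳ = ΣA·y / ΣA = 50.132 mm.
Transfer each piece to the horizontal centroidal axis using Ī + A·d² with d = y − 50.132:
  bottom plate: d = -37.132 mm → contributes +5 970 189 mm⁴
  web plate: d = 25.868 mm → contributes +1 201 977 mm⁴
  top plate: d = 86.868 mm → contributes +11 682 947 mm⁴
Total I = 18 855 113 mm⁴.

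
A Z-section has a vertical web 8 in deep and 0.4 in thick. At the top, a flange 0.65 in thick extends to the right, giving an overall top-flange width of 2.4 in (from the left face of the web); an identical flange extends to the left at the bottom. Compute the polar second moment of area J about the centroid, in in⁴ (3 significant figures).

Break the section into simple shapes (no overlaps), measuring from the bottom-left corner of the bounding box.
Web: 0.4 × 8, A = 3.2 in², y = 4 in, Ī = 17.067 in⁴.
Top flange (beyond web): 2 × 0.65, A = 1.3 in², y = 7.675 in, Ī = 0.045771 in⁴.
Bottom flange (beyond web): 2 × 0.65, A = 1.3 in², y = 0.325 in, Ī = 0.045771 in⁴.
Centroid: ȳ = ΣA·y / ΣA = 4 in.
Transfer each piece to the centroidal x-axis using Ī + A·d² with d = y − 4:
  web: d = 0 in → contributes +17.067 in⁴
  top flange (beyond web): d = 3.675 in → contributes +17.603 in⁴
  bottom flange (beyond web): d = -3.675 in → contributes +17.603 in⁴
Total I = 52.273 in⁴.
For the y-axis: x̄ = 2.2 in.
Repeating about the centroidal y-axis gives I_y = 4.6533 in⁴.
Polar second moment: J = I_x + I_y = 56.926 in⁴.

J ≈ 56.9 in⁴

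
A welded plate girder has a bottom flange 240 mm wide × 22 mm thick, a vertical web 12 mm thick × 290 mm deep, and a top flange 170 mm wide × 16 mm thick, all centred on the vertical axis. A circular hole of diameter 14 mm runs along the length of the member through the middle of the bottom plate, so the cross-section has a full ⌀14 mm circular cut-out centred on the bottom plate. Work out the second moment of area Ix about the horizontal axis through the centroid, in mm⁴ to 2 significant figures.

Ix ≈ 2.0 × 10⁸ mm⁴

Break the section into simple shapes (no overlaps), measuring from the bottom-left corner of the bounding box.
Bottom plate: 240 × 22, A = 5 280 mm², y = 11 mm, Ī = 212 960 mm⁴.
Web plate: 12 × 290, A = 3 480 mm², y = 167 mm, Ī = 24 389 000 mm⁴.
Top plate: 170 × 16, A = 2 720 mm², y = 320 mm, Ī = 58 027 mm⁴.
Hole (subtracted): ⌀14, A = 153.9 mm², y = 11 mm, Ī = 1 886 mm⁴.
Centroid: ȳ = ΣA·y / ΣA = 133.1 mm.
Transfer each piece to the horizontal axis through the centroid using Ī + A·d² with d = y − 133.1:
  bottom plate: d = -122.1 mm → contributes +78 980 355 mm⁴
  web plate: d = 33.86 mm → contributes +28 378 927 mm⁴
  top plate: d = 186.9 mm → contributes +95 031 808 mm⁴
  hole: d = -122.1 mm → contributes −2 298 344 mm⁴
Total I = 200 092 747 mm⁴.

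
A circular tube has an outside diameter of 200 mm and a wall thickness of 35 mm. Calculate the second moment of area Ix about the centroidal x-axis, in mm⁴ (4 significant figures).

Decompose the section into non-overlapping parts with the origin at the bottom-left of its bounding rectangle.
Outer circle: ⌀200, A = 31415.9 mm², y = 100 mm, Ī = 78 539 816 mm⁴.
Bore (subtracted): ⌀130, A = 13273.2 mm², y = 100 mm, Ī = 14 019 848 mm⁴.
By symmetry the centroid is at mid-height, ȳ = 100 mm.
All pieces are centred on the centroidal x-axis, so I = ΣĪ (holes subtracted) = 64 519 968 mm⁴.

Ix ≈ 6.452 × 10⁷ mm⁴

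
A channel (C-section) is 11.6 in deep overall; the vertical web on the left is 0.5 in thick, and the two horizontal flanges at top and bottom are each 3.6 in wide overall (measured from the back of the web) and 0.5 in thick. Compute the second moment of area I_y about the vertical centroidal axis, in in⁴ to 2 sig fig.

Break the section into simple shapes (no overlaps), measuring from the bottom-left corner of the bounding box.
Web: 0.5 × 11.6, A = 5.8 in², x = 0.25 in, Ī = 0.1208 in⁴.
Top flange (beyond web): 3.1 × 0.5, A = 1.55 in², x = 2.05 in, Ī = 1.241 in⁴.
Bottom flange (beyond web): 3.1 × 0.5, A = 1.55 in², x = 2.05 in, Ī = 1.241 in⁴.
Centroid: x̄ = ΣA·x / ΣA = 0.877 in.
Transfer each piece to the vertical centroidal axis using Ī + A·d² with d = x − 0.877:
  web: d = -0.627 in → contributes +2.401 in⁴
  top flange (beyond web): d = 1.173 in → contributes +3.374 in⁴
  bottom flange (beyond web): d = 1.173 in → contributes +3.374 in⁴
Total I = 9.149 in⁴.

I_y ≈ 9.1 in⁴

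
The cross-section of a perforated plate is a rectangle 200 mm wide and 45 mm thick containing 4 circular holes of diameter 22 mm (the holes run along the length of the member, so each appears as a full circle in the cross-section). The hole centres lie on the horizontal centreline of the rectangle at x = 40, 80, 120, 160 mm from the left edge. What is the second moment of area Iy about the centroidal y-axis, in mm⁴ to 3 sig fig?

Treat the section as a set of non-overlapping primitives; coordinates are from the bounding-box lower-left.
Plate: 200 × 45, A = 9 000 mm², x = 100 mm, Ī = 30 000 000 mm⁴.
Hole 1 (subtracted): ⌀22, A = 380.13 mm², x = 40 mm, Ī = 11 499 mm⁴.
Hole 2 (subtracted): ⌀22, A = 380.13 mm², x = 80 mm, Ī = 11 499 mm⁴.
Hole 3 (subtracted): ⌀22, A = 380.13 mm², x = 120 mm, Ī = 11 499 mm⁴.
Hole 4 (subtracted): ⌀22, A = 380.13 mm², x = 160 mm, Ī = 11 499 mm⁴.
By symmetry the centroid is at mid-width, x̄ = 100 mm.
Transfer each piece to the centroidal y-axis using Ī + A·d² with d = x − 100:
  plate: d = 0 mm → contributes +30 000 000 mm⁴
  hole 1: d = -60 mm → contributes −1 379 977 mm⁴
  hole 2: d = -20 mm → contributes −163 552 mm⁴
  hole 3: d = 20 mm → contributes −163 552 mm⁴
  hole 4: d = 60 mm → contributes −1 379 977 mm⁴
Total I = 26 912 942 mm⁴.

Iy ≈ 2.69 × 10⁷ mm⁴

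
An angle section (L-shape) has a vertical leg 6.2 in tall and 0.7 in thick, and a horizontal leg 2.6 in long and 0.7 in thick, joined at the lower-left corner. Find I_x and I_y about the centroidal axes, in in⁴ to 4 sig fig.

Decompose the section into non-overlapping parts with the origin at the bottom-left of its bounding rectangle.
Vertical leg: 0.7 × 6.2, A = 4.34 in², y = 3.1 in, Ī = 13.9025 in⁴.
Horizontal leg (remainder): 1.9 × 0.7, A = 1.33 in², y = 0.35 in, Ī = 0.0543083 in⁴.
Centroid: ȳ = ΣA·y / ΣA = 2.45494 in.
Transfer each piece to the centroidal x-axis using Ī + A·d² with d = y − 2.45494:
  vertical leg: d = 0.645062 in → contributes +15.7084 in⁴
  horizontal leg (remainder): d = -2.10494 in → contributes +5.94723 in⁴
Total I = 21.6556 in⁴.
For the y-axis: x̄ = 0.654938 in.
Repeating about the centroidal y-axis gives I_y = 2.29779 in⁴.

I_x ≈ 21.66 in⁴, I_y ≈ 2.298 in⁴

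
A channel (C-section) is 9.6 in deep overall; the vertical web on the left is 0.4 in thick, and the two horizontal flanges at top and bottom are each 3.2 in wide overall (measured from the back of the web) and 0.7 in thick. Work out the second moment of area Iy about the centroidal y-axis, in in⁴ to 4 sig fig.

Split into non-overlapping primitives; take the origin at the lower-left of the bounding box.
Web: 0.4 × 9.6, A = 3.84 in², x = 0.2 in, Ī = 0.0512 in⁴.
Top flange (beyond web): 2.8 × 0.7, A = 1.96 in², x = 1.8 in, Ī = 1.28053 in⁴.
Bottom flange (beyond web): 2.8 × 0.7, A = 1.96 in², x = 1.8 in, Ī = 1.28053 in⁴.
Centroid: x̄ = ΣA·x / ΣA = 1.00825 in.
Transfer each piece to the centroidal y-axis using Ī + A·d² with d = x − 1.00825:
  web: d = -0.808247 in → contributes +2.55973 in⁴
  top flange (beyond web): d = 0.791753 in → contributes +2.5092 in⁴
  bottom flange (beyond web): d = 0.791753 in → contributes +2.5092 in⁴
Total I = 7.57814 in⁴.

Iy ≈ 7.578 in⁴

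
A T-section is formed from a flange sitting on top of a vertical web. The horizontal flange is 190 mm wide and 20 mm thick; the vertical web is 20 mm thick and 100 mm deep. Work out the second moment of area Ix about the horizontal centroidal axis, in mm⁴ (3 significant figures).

Ix ≈ 6.51 × 10⁶ mm⁴

Break the section into simple shapes (no overlaps), measuring from the bottom-left corner of the bounding box.
Flange: 190 × 20, A = 3 800 mm², y = 110 mm, Ī = 126 667 mm⁴.
Web: 20 × 100, A = 2 000 mm², y = 50 mm, Ī = 1 666 667 mm⁴.
Centroid: ȳ = ΣA·y / ΣA = 89.31 mm.
Transfer each piece to the horizontal centroidal axis using Ī + A·d² with d = y − 89.31:
  flange: d = 20.69 mm → contributes +1 753 302 mm⁴
  web: d = -39.31 mm → contributes +4 757 273 mm⁴
Total I = 6 510 575 mm⁴.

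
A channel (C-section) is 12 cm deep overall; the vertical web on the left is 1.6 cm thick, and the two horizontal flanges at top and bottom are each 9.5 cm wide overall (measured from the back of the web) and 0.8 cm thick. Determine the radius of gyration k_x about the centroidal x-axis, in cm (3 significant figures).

Break the section into simple shapes (no overlaps), measuring from the bottom-left corner of the bounding box.
Web: 1.6 × 12, A = 19.2 cm², y = 6 cm, Ī = 230.4 cm⁴.
Top flange (beyond web): 7.9 × 0.8, A = 6.32 cm², y = 11.6 cm, Ī = 0.33707 cm⁴.
Bottom flange (beyond web): 7.9 × 0.8, A = 6.32 cm², y = 0.4 cm, Ī = 0.33707 cm⁴.
By symmetry the centroid is at mid-height, ȳ = 6 cm.
Transfer each piece to the centroidal x-axis using Ī + A·d² with d = y − 6:
  web: d = 0 cm → contributes +230.4 cm⁴
  top flange (beyond web): d = 5.6 cm → contributes +198.53 cm⁴
  bottom flange (beyond web): d = -5.6 cm → contributes +198.53 cm⁴
Total I = 627.46 cm⁴.
Radius of gyration: k = √(I/A) = √(627.46 / 31.84) = 4.4392 cm.

k_x ≈ 4.44 cm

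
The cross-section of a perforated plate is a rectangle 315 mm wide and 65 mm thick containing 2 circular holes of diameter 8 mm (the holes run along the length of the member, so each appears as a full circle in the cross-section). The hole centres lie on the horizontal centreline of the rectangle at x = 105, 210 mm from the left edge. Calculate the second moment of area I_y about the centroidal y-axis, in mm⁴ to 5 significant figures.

I_y ≈ 1.6903 × 10⁸ mm⁴

Break the section into simple shapes (no overlaps), measuring from the bottom-left corner of the bounding box.
Plate: 315 × 65, A = 20 475 mm², x = 157.5 mm, Ī = 169 302 656 mm⁴.
Hole 1 (subtracted): ⌀8, A = 50.26548 mm², x = 105 mm, Ī = 201.0619 mm⁴.
Hole 2 (subtracted): ⌀8, A = 50.26548 mm², x = 210 mm, Ī = 201.0619 mm⁴.
By symmetry the centroid is at mid-width, x̄ = 157.5 mm.
Transfer each piece to the centroidal y-axis using Ī + A·d² with d = x − 157.5:
  plate: d = 0 mm → contributes +169 302 656 mm⁴
  hole 1: d = -52.5 mm → contributes −138745.3 mm⁴
  hole 2: d = 52.5 mm → contributes −138745.3 mm⁴
Total I = 169 025 166 mm⁴.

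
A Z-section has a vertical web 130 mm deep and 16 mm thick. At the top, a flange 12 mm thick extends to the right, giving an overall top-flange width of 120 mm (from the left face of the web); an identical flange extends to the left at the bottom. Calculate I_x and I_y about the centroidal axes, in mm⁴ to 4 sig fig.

I_x ≈ 1.165 × 10⁷ mm⁴, I_y ≈ 1.128 × 10⁷ mm⁴

Break the section into simple shapes (no overlaps), measuring from the bottom-left corner of the bounding box.
Web: 16 × 130, A = 2 080 mm², y = 65 mm, Ī = 2 929 333 mm⁴.
Top flange (beyond web): 104 × 12, A = 1 248 mm², y = 124 mm, Ī = 14 976 mm⁴.
Bottom flange (beyond web): 104 × 12, A = 1 248 mm², y = 6 mm, Ī = 14 976 mm⁴.
Centroid: ȳ = ΣA·y / ΣA = 65 mm.
Transfer each piece to the centroidal x-axis using Ī + A·d² with d = y − 65:
  web: d = 0 mm → contributes +2 929 333 mm⁴
  top flange (beyond web): d = 59 mm → contributes +4 359 264 mm⁴
  bottom flange (beyond web): d = -59 mm → contributes +4 359 264 mm⁴
Total I = 11 647 861 mm⁴.
For the y-axis: x̄ = 112 mm.
Repeating about the centroidal y-axis gives I_y = 11 279 701 mm⁴.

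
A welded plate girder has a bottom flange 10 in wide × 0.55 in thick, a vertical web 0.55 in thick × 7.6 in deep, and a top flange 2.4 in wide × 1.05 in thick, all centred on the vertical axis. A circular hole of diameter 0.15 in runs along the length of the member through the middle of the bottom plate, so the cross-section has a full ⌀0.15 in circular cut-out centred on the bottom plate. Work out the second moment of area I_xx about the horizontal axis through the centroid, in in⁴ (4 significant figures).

Decompose the section into non-overlapping parts with the origin at the bottom-left of its bounding rectangle.
Bottom plate: 10 × 0.55, A = 5.5 in², y = 0.275 in, Ī = 0.138646 in⁴.
Web plate: 0.55 × 7.6, A = 4.18 in², y = 4.35 in, Ī = 20.1197 in⁴.
Top plate: 2.4 × 1.05, A = 2.52 in², y = 8.675 in, Ī = 0.231525 in⁴.
Hole (subtracted): ⌀0.15, A = 0.0176715 in², y = 0.275 in, Ī = 0.0000248505 in⁴.
Centroid: ȳ = ΣA·y / ΣA = 3.41081 in.
Transfer each piece to the horizontal axis through the centroid using Ī + A·d² with d = y − 3.41081:
  bottom plate: d = -3.13581 in → contributes +54.2219 in⁴
  web plate: d = 0.939187 in → contributes +23.8068 in⁴
  top plate: d = 5.26419 in → contributes +70.0649 in⁴
  hole: d = -3.13581 in → contributes −0.173794 in⁴
Total I = 147.92 in⁴.

I_xx ≈ 147.9 in⁴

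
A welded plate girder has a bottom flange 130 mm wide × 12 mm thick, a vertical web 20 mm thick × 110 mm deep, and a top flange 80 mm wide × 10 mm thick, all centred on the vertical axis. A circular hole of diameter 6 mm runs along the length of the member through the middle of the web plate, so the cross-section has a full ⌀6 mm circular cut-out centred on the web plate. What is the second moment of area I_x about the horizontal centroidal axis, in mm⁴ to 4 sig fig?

I_x ≈ 1.044 × 10⁷ mm⁴

Treat the section as a set of non-overlapping primitives; coordinates are from the bounding-box lower-left.
Bottom plate: 130 × 12, A = 1 560 mm², y = 6 mm, Ī = 18 720 mm⁴.
Web plate: 20 × 110, A = 2 200 mm², y = 67 mm, Ī = 2 218 333 mm⁴.
Top plate: 80 × 10, A = 800 mm², y = 127 mm, Ī = 6666.67 mm⁴.
Hole (subtracted): ⌀6, A = 28.2743 mm², y = 67 mm, Ī = 63.6173 mm⁴.
Centroid: ȳ = ΣA·y / ΣA = 56.5934 mm.
Transfer each piece to the horizontal centroidal axis using Ī + A·d² with d = y − 56.5934:
  bottom plate: d = -50.5934 mm → contributes +4 011 835 mm⁴
  web plate: d = 10.4066 mm → contributes +2 456 589 mm⁴
  top plate: d = 70.4066 mm → contributes +3 972 342 mm⁴
  hole: d = 10.4066 mm → contributes −3125.67 mm⁴
Total I = 10 437 640 mm⁴.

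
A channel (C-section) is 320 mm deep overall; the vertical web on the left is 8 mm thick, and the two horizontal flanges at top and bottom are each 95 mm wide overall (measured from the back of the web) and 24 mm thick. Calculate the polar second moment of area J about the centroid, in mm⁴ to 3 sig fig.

J ≈ 1.20 × 10⁸ mm⁴

Break the section into simple shapes (no overlaps), measuring from the bottom-left corner of the bounding box.
Web: 8 × 320, A = 2 560 mm², y = 160 mm, Ī = 21 845 333 mm⁴.
Top flange (beyond web): 87 × 24, A = 2 088 mm², y = 308 mm, Ī = 100 224 mm⁴.
Bottom flange (beyond web): 87 × 24, A = 2 088 mm², y = 12 mm, Ī = 100 224 mm⁴.
By symmetry the centroid is at mid-height, ȳ = 160 mm.
Transfer each piece to the centroidal x-axis using Ī + A·d² with d = y − 160:
  web: d = 0 mm → contributes +21 845 333 mm⁴
  top flange (beyond web): d = 148 mm → contributes +45 835 776 mm⁴
  bottom flange (beyond web): d = -148 mm → contributes +45 835 776 mm⁴
Total I = 113 516 885 mm⁴.
For the y-axis: x̄ = 33.448 mm.
Repeating about the centroidal y-axis gives I_y = 6 228 511 mm⁴.
Polar second moment: J = I_x + I_y = 119 745 396 mm⁴.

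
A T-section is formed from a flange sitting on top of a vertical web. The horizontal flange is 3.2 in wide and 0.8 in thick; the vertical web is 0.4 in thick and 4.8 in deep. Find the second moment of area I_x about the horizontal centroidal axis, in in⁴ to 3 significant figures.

I_x ≈ 12.4 in⁴

Decompose the section into non-overlapping parts with the origin at the bottom-left of its bounding rectangle.
Flange: 3.2 × 0.8, A = 2.56 in², y = 5.2 in, Ī = 0.13653 in⁴.
Web: 0.4 × 4.8, A = 1.92 in², y = 2.4 in, Ī = 3.6864 in⁴.
Centroid: ȳ = ΣA·y / ΣA = 4 in.
Transfer each piece to the horizontal centroidal axis using Ī + A·d² with d = y − 4:
  flange: d = 1.2 in → contributes +3.8229 in⁴
  web: d = -1.6 in → contributes +8.6016 in⁴
Total I = 12.425 in⁴.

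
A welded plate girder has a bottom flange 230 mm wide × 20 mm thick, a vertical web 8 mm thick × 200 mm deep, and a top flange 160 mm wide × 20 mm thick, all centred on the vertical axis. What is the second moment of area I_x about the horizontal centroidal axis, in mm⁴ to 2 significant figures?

Treat the section as a set of non-overlapping primitives; coordinates are from the bounding-box lower-left.
Bottom plate: 230 × 20, A = 4 600 mm², y = 10 mm, Ī = 153 333 mm⁴.
Web plate: 8 × 200, A = 1 600 mm², y = 120 mm, Ī = 5 333 333 mm⁴.
Top plate: 160 × 20, A = 3 200 mm², y = 230 mm, Ī = 106 667 mm⁴.
Centroid: ȳ = ΣA·y / ΣA = 103.6 mm.
Transfer each piece to the horizontal centroidal axis using Ī + A·d² with d = y − 103.6:
  bottom plate: d = -93.62 mm → contributes +40 468 408 mm⁴
  web plate: d = 16.38 mm → contributes +5 762 777 mm⁴
  top plate: d = 126.4 mm → contributes +51 219 170 mm⁴
Total I = 97 450 355 mm⁴.

I_x ≈ 9.7 × 10⁷ mm⁴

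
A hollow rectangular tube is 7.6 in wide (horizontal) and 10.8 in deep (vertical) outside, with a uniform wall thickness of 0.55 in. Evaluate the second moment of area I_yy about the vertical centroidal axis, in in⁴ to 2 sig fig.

Break the section into simple shapes (no overlaps), measuring from the bottom-left corner of the bounding box.
Outer rectangle: 7.6 × 10.8, A = 82.08 in², x = 3.8 in, Ī = 395.1 in⁴.
Inner void (subtracted): 6.5 × 9.7, A = 63.05 in², x = 3.8 in, Ī = 222 in⁴.
By symmetry the centroid is at mid-width, x̄ = 3.8 in.
All pieces are centred on the vertical centroidal axis, so I = ΣĪ (holes subtracted) = 173.1 in⁴.

I_yy ≈ 170 in⁴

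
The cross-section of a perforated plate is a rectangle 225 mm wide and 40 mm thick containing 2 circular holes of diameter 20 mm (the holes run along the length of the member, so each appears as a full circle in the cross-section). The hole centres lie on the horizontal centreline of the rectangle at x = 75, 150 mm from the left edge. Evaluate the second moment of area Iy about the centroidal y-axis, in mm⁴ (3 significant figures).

Split into non-overlapping primitives; take the origin at the lower-left of the bounding box.
Plate: 225 × 40, A = 9 000 mm², x = 112.5 mm, Ī = 37 968 750 mm⁴.
Hole 1 (subtracted): ⌀20, A = 314.16 mm², x = 75 mm, Ī = 7 854 mm⁴.
Hole 2 (subtracted): ⌀20, A = 314.16 mm², x = 150 mm, Ī = 7 854 mm⁴.
By symmetry the centroid is at mid-width, x̄ = 112.5 mm.
Transfer each piece to the centroidal y-axis using Ī + A·d² with d = x − 112.5:
  plate: d = 0 mm → contributes +37 968 750 mm⁴
  hole 1: d = -37.5 mm → contributes −449 640 mm⁴
  hole 2: d = 37.5 mm → contributes −449 640 mm⁴
Total I = 37 069 469 mm⁴.

Iy ≈ 3.71 × 10⁷ mm⁴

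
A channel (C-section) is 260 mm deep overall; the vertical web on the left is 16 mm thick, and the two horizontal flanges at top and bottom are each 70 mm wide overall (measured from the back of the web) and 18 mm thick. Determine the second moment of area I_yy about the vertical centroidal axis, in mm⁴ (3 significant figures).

I_yy ≈ 2.18 × 10⁶ mm⁴

Split into non-overlapping primitives; take the origin at the lower-left of the bounding box.
Web: 16 × 260, A = 4 160 mm², x = 8 mm, Ī = 88 747 mm⁴.
Top flange (beyond web): 54 × 18, A = 972 mm², x = 43 mm, Ī = 236 196 mm⁴.
Bottom flange (beyond web): 54 × 18, A = 972 mm², x = 43 mm, Ī = 236 196 mm⁴.
Centroid: x̄ = ΣA·x / ΣA = 19.147 mm.
Transfer each piece to the vertical centroidal axis using Ī + A·d² with d = x − 19.147:
  web: d = -11.147 mm → contributes +605 630 mm⁴
  top flange (beyond web): d = 23.853 mm → contributes +789 240 mm⁴
  bottom flange (beyond web): d = 23.853 mm → contributes +789 240 mm⁴
Total I = 2 184 111 mm⁴.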